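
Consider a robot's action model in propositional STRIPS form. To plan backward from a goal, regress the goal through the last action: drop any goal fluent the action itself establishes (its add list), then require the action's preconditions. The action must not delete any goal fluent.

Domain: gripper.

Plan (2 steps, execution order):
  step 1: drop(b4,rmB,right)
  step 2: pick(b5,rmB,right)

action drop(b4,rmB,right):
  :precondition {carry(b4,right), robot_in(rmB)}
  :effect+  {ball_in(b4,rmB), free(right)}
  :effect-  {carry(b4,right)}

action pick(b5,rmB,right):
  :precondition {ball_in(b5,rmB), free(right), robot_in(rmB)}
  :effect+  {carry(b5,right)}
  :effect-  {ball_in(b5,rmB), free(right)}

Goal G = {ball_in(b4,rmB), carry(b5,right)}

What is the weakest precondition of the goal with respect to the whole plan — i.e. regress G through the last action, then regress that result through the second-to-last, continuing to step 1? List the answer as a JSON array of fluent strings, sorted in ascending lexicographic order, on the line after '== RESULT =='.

Work backward from the goal:
  through step 2 (pick(b5,rmB,right)): drop {carry(b5,right)}, keep {ball_in(b4,rmB)}, require {ball_in(b5,rmB), free(right), robot_in(rmB)}
    → {ball_in(b4,rmB), ball_in(b5,rmB), free(right), robot_in(rmB)}
  through step 1 (drop(b4,rmB,right)): drop {ball_in(b4,rmB), free(right)}, keep {ball_in(b5,rmB), robot_in(rmB)}, require {carry(b4,right), robot_in(rmB)}
    → {ball_in(b5,rmB), carry(b4,right), robot_in(rmB)}

== RESULT ==
["ball_in(b5,rmB)", "carry(b4,right)", "robot_in(rmB)"]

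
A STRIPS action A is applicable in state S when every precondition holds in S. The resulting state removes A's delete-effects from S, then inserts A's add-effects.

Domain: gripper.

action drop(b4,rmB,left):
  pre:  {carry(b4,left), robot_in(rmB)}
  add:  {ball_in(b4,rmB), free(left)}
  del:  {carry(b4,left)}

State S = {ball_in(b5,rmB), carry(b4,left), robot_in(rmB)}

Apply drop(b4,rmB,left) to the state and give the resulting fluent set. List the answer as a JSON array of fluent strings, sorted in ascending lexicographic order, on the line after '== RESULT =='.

Compute (S \ del) ∪ add:
  pre ⊆ S: {carry(b4,left), robot_in(rmB)} ⊆ S  — applicable
  S \ del = {ball_in(b5,rmB), robot_in(rmB)}
  ∪ add   = {ball_in(b4,rmB), ball_in(b5,rmB), free(left), robot_in(rmB)}

== RESULT ==
["ball_in(b4,rmB)", "ball_in(b5,rmB)", "free(left)", "robot_in(rmB)"]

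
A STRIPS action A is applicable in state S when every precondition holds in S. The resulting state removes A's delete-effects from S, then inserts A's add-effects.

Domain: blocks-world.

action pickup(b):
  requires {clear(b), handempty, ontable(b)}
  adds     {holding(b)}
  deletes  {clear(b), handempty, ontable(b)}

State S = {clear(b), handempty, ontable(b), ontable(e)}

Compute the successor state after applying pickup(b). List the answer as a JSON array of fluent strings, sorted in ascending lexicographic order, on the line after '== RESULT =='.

Compute (S \ del) ∪ add:
  pre ⊆ S: {clear(b), handempty, ontable(b)} ⊆ S  — applicable
  S \ del = {ontable(e)}
  ∪ add   = {holding(b), ontable(e)}

== RESULT ==
["holding(b)", "ontable(e)"]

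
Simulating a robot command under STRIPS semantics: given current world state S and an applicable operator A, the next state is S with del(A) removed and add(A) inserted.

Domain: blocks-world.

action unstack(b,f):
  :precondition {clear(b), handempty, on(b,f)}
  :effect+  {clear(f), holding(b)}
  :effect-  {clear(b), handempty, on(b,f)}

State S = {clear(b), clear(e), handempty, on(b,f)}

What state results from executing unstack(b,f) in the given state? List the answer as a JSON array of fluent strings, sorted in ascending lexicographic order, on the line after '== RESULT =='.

Progress:
  pre ⊆ S: {clear(b), handempty, on(b,f)} ⊆ S  — applicable
  S \ del = {clear(e)}
  ∪ add   = {clear(e), clear(f), holding(b)}

== RESULT ==
["clear(e)", "clear(f)", "holding(b)"]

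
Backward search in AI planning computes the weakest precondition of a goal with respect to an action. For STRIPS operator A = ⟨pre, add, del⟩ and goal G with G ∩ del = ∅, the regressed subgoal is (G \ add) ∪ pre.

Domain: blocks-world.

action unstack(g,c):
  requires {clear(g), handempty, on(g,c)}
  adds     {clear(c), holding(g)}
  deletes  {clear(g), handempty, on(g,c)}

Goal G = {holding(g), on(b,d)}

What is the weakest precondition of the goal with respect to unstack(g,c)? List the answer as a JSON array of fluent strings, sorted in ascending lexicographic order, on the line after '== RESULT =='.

Compute (G \ add) ∪ pre:
  G ∩ del = {}  (empty — regression defined)
  G \ add = {holding(g), on(b,d)} \ {clear(c), holding(g)} = {on(b,d)}
  ∪ pre   = {on(b,d)} ∪ {clear(g), handempty, on(g,c)}
          = {clear(g), handempty, on(b,d), on(g,c)}

== RESULT ==
["clear(g)", "handempty", "on(b,d)", "on(g,c)"]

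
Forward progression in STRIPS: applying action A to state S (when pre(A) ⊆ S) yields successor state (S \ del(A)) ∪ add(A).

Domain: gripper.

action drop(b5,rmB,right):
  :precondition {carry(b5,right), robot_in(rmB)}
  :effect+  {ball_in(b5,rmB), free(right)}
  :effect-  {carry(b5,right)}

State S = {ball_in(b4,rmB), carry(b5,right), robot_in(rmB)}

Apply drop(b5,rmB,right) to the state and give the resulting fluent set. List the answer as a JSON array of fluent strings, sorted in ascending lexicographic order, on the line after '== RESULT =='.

Compute (S \ del) ∪ add:
  pre ⊆ S: {carry(b5,right), robot_in(rmB)} ⊆ S  — applicable
  S \ del = {ball_in(b4,rmB), robot_in(rmB)}
  ∪ add   = {ball_in(b4,rmB), ball_in(b5,rmB), free(right), robot_in(rmB)}

== RESULT ==
["ball_in(b4,rmB)", "ball_in(b5,rmB)", "free(right)", "robot_in(rmB)"]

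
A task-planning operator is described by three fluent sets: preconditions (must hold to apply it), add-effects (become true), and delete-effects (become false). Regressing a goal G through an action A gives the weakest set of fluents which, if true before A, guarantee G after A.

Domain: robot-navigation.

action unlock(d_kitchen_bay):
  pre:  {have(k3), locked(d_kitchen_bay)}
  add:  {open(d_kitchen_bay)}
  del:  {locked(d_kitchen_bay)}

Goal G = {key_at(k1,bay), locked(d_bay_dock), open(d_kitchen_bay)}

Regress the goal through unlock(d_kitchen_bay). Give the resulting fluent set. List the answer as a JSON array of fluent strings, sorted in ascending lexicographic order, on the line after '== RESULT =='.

Compute (G \ add) ∪ pre:
  G ∩ del = {}  (empty — regression defined)
  G \ add = {key_at(k1,bay), locked(d_bay_dock), open(d_kitchen_bay)} \ {open(d_kitchen_bay)} = {key_at(k1,bay), locked(d_bay_dock)}
  ∪ pre   = {key_at(k1,bay), locked(d_bay_dock)} ∪ {have(k3), locked(d_kitchen_bay)}
          = {have(k3), key_at(k1,bay), locked(d_bay_dock), locked(d_kitchen_bay)}

== RESULT ==
["have(k3)", "key_at(k1,bay)", "locked(d_bay_dock)", "locked(d_kitchen_bay)"]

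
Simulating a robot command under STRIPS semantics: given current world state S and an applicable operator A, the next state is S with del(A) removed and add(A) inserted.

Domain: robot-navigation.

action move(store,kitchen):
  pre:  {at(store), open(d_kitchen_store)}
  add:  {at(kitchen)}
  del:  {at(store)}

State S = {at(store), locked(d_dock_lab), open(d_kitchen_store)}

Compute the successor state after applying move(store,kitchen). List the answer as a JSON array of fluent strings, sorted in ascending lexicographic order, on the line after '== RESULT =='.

Compute (S \ del) ∪ add:
  pre ⊆ S: {at(store), open(d_kitchen_store)} ⊆ S  — applicable
  S \ del = {locked(d_dock_lab), open(d_kitchen_store)}
  ∪ add   = {at(kitchen), locked(d_dock_lab), open(d_kitchen_store)}

== RESULT ==
["at(kitchen)", "locked(d_dock_lab)", "open(d_kitchen_store)"]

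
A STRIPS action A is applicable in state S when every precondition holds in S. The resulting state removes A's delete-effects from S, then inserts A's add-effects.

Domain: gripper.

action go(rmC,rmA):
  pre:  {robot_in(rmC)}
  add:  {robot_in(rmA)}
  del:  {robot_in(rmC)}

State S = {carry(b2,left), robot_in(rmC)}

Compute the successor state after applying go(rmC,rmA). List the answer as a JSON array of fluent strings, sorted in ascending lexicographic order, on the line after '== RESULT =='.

Compute (S \ del) ∪ add:
  pre ⊆ S: {robot_in(rmC)} ⊆ S  — applicable
  S \ del = {carry(b2,left)}
  ∪ add   = {carry(b2,left), robot_in(rmA)}

== RESULT ==
["carry(b2,left)", "robot_in(rmA)"]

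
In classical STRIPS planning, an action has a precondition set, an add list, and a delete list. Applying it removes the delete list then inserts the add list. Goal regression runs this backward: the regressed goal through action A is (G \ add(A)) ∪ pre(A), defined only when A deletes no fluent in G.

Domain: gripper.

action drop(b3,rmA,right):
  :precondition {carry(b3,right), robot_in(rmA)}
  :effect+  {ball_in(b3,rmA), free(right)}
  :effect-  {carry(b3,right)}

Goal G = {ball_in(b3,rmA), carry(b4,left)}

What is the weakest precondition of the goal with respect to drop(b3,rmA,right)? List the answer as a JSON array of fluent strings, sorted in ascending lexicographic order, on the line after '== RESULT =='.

Regress:
  G ∩ del = {}  (empty — regression defined)
  G \ add = {ball_in(b3,rmA), carry(b4,left)} \ {ball_in(b3,rmA), free(right)} = {carry(b4,left)}
  ∪ pre   = {carry(b4,left)} ∪ {carry(b3,right), robot_in(rmA)}
          = {carry(b3,right), carry(b4,left), robot_in(rmA)}

== RESULT ==
["carry(b3,right)", "carry(b4,left)", "robot_in(rmA)"]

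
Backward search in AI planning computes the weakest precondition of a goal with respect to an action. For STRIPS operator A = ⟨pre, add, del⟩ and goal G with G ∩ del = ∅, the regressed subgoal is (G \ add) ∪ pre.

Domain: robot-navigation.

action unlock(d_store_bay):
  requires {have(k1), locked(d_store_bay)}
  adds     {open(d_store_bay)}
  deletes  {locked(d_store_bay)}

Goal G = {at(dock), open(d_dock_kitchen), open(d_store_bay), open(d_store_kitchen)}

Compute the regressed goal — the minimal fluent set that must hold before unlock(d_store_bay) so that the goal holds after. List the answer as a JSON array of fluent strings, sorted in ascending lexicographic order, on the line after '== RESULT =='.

Regress:
  G ∩ del = {}  (empty — regression defined)
  G \ add = {at(dock), open(d_dock_kitchen), open(d_store_bay), open(d_store_kitchen)} \ {open(d_store_bay)} = {at(dock), open(d_dock_kitchen), open(d_store_kitchen)}
  ∪ pre   = {at(dock), open(d_dock_kitchen), open(d_store_kitchen)} ∪ {have(k1), locked(d_store_bay)}
          = {at(dock), have(k1), locked(d_store_bay), open(d_dock_kitchen), open(d_store_kitchen)}

== RESULT ==
["at(dock)", "have(k1)", "locked(d_store_bay)", "open(d_dock_kitchen)", "open(d_store_kitchen)"]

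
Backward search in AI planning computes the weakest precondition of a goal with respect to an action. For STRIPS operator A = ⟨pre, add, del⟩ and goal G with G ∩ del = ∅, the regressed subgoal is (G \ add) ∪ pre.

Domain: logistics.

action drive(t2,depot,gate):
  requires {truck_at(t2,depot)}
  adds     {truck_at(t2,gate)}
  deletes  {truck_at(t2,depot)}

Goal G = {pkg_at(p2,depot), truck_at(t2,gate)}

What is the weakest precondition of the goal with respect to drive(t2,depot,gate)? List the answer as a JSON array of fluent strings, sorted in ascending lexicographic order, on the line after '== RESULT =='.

Regress:
  G ∩ del = {}  (empty — regression defined)
  G \ add = {pkg_at(p2,depot), truck_at(t2,gate)} \ {truck_at(t2,gate)} = {pkg_at(p2,depot)}
  ∪ pre   = {pkg_at(p2,depot)} ∪ {truck_at(t2,depot)}
          = {pkg_at(p2,depot), truck_at(t2,depot)}

== RESULT ==
["pkg_at(p2,depot)", "truck_at(t2,depot)"]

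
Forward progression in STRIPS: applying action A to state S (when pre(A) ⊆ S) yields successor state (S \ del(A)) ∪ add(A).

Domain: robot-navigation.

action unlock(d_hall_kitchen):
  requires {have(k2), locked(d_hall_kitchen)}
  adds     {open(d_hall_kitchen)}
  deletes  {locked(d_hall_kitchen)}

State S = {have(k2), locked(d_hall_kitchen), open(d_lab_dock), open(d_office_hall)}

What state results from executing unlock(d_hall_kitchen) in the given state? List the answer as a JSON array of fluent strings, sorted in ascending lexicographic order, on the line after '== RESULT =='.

Compute (S \ del) ∪ add:
  pre ⊆ S: {have(k2), locked(d_hall_kitchen)} ⊆ S  — applicable
  S \ del = {have(k2), open(d_lab_dock), open(d_office_hall)}
  ∪ add   = {have(k2), open(d_hall_kitchen), open(d_lab_dock), open(d_office_hall)}

== RESULT ==
["have(k2)", "open(d_hall_kitchen)", "open(d_lab_dock)", "open(d_office_hall)"]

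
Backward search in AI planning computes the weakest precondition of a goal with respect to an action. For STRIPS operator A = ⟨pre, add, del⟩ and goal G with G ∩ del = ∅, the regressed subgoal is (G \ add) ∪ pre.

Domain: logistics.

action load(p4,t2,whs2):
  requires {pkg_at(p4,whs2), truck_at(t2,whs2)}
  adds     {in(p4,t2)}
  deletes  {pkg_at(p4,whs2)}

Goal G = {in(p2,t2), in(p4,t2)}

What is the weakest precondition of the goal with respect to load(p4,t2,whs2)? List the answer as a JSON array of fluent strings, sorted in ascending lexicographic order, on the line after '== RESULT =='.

Compute (G \ add) ∪ pre:
  G ∩ del = {}  (empty — regression defined)
  G \ add = {in(p2,t2), in(p4,t2)} \ {in(p4,t2)} = {in(p2,t2)}
  ∪ pre   = {in(p2,t2)} ∪ {pkg_at(p4,whs2), truck_at(t2,whs2)}
          = {in(p2,t2), pkg_at(p4,whs2), truck_at(t2,whs2)}

== RESULT ==
["in(p2,t2)", "pkg_at(p4,whs2)", "truck_at(t2,whs2)"]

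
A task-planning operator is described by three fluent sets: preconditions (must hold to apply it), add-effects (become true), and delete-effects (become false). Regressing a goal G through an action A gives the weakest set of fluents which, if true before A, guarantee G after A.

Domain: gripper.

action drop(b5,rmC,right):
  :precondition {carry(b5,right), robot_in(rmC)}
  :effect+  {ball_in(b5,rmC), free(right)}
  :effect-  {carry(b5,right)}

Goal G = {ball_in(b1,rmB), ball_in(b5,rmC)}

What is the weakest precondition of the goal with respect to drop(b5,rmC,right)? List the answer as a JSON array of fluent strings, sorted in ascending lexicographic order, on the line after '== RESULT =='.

Compute (G \ add) ∪ pre:
  G ∩ del = {}  (empty — regression defined)
  G \ add = {ball_in(b1,rmB), ball_in(b5,rmC)} \ {ball_in(b5,rmC), free(right)} = {ball_in(b1,rmB)}
  ∪ pre   = {ball_in(b1,rmB)} ∪ {carry(b5,right), robot_in(rmC)}
          = {ball_in(b1,rmB), carry(b5,right), robot_in(rmC)}

== RESULT ==
["ball_in(b1,rmB)", "carry(b5,right)", "robot_in(rmC)"]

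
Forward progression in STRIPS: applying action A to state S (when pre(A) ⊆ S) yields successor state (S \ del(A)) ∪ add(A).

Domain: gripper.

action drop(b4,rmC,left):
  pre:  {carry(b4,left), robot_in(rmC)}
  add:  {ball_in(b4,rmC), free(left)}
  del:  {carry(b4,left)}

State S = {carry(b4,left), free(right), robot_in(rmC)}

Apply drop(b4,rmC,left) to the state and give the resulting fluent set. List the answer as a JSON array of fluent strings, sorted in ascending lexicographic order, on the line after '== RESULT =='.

Compute (S \ del) ∪ add:
  pre ⊆ S: {carry(b4,left), robot_in(rmC)} ⊆ S  — applicable
  S \ del = {free(right), robot_in(rmC)}
  ∪ add   = {ball_in(b4,rmC), free(left), free(right), robot_in(rmC)}

== RESULT ==
["ball_in(b4,rmC)", "free(left)", "free(right)", "robot_in(rmC)"]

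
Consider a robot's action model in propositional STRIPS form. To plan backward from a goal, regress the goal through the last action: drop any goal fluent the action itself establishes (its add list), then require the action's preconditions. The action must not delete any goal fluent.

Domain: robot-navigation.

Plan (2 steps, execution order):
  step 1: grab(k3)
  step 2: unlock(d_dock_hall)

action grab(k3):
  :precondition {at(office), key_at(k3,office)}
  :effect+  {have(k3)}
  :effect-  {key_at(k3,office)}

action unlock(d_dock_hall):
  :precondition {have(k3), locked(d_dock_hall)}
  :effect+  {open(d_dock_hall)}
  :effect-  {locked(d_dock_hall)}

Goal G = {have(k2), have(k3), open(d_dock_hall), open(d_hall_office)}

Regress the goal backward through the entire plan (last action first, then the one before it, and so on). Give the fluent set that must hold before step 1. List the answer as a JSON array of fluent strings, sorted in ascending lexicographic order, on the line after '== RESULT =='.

Work backward from the goal:
  through step 2 (unlock(d_dock_hall)): drop {open(d_dock_hall)}, keep {have(k2), have(k3), open(d_hall_office)}, require {have(k3), locked(d_dock_hall)}
    → {have(k2), have(k3), locked(d_dock_hall), open(d_hall_office)}
  through step 1 (grab(k3)): drop {have(k3)}, keep {have(k2), locked(d_dock_hall), open(d_hall_office)}, require {at(office), key_at(k3,office)}
    → {at(office), have(k2), key_at(k3,office), locked(d_dock_hall), open(d_hall_office)}

== RESULT ==
["at(office)", "have(k2)", "key_at(k3,office)", "locked(d_dock_hall)", "open(d_hall_office)"]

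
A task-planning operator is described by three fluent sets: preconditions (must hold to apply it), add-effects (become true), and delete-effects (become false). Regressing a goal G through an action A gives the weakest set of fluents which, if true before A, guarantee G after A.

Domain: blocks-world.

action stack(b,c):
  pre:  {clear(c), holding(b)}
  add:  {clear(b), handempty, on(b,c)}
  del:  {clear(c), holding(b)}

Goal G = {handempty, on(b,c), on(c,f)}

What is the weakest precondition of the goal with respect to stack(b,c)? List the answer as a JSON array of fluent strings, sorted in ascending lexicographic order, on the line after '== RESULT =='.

Compute (G \ add) ∪ pre:
  G ∩ del = {}  (empty — regression defined)
  G \ add = {handempty, on(b,c), on(c,f)} \ {clear(b), handempty, on(b,c)} = {on(c,f)}
  ∪ pre   = {on(c,f)} ∪ {clear(c), holding(b)}
          = {clear(c), holding(b), on(c,f)}

== RESULT ==
["clear(c)", "holding(b)", "on(c,f)"]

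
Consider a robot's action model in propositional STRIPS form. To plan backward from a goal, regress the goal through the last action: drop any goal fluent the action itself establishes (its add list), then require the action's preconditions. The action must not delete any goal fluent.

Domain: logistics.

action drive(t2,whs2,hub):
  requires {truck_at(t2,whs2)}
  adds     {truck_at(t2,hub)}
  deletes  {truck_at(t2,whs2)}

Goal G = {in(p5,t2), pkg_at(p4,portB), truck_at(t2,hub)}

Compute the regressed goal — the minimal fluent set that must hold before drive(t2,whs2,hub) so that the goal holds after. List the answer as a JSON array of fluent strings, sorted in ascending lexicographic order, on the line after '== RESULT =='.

Compute (G \ add) ∪ pre:
  G ∩ del = {}  (empty — regression defined)
  G \ add = {in(p5,t2), pkg_at(p4,portB), truck_at(t2,hub)} \ {truck_at(t2,hub)} = {in(p5,t2), pkg_at(p4,portB)}
  ∪ pre   = {in(p5,t2), pkg_at(p4,portB)} ∪ {truck_at(t2,whs2)}
          = {in(p5,t2), pkg_at(p4,portB), truck_at(t2,whs2)}

== RESULT ==
["in(p5,t2)", "pkg_at(p4,portB)", "truck_at(t2,whs2)"]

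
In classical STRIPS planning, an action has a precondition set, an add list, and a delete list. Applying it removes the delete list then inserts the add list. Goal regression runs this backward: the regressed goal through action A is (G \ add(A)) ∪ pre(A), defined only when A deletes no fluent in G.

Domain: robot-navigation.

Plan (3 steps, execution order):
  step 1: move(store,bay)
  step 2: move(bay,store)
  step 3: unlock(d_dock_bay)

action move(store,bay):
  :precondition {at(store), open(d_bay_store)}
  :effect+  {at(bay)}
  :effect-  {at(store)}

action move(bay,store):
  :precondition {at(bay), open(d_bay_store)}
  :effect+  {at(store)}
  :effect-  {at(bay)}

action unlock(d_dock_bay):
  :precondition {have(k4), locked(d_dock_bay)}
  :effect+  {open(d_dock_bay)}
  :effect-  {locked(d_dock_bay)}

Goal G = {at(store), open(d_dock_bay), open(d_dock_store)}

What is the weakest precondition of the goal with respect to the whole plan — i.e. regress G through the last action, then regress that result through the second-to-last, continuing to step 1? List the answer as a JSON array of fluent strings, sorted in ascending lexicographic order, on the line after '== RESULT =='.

Work backward from the goal:
  through step 3 (unlock(d_dock_bay)): drop {open(d_dock_bay)}, keep {at(store), open(d_dock_store)}, require {have(k4), locked(d_dock_bay)}
    → {at(store), have(k4), locked(d_dock_bay), open(d_dock_store)}
  through step 2 (move(bay,store)): drop {at(store)}, keep {have(k4), locked(d_dock_bay), open(d_dock_store)}, require {at(bay), open(d_bay_store)}
    → {at(bay), have(k4), locked(d_dock_bay), open(d_bay_store), open(d_dock_store)}
  through step 1 (move(store,bay)): drop {at(bay)}, keep {have(k4), locked(d_dock_bay), open(d_bay_store), open(d_dock_store)}, require {at(store), open(d_bay_store)}
    → {at(store), have(k4), locked(d_dock_bay), open(d_bay_store), open(d_dock_store)}

== RESULT ==
["at(store)", "have(k4)", "locked(d_dock_bay)", "open(d_bay_store)", "open(d_dock_store)"]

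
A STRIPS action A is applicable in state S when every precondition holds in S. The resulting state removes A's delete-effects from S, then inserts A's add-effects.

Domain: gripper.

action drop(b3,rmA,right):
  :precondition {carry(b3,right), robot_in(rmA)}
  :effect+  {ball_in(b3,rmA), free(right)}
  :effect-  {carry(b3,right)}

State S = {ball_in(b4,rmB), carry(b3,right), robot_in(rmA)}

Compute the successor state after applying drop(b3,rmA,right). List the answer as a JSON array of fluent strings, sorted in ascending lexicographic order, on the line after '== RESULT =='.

Compute (S \ del) ∪ add:
  pre ⊆ S: {carry(b3,right), robot_in(rmA)} ⊆ S  — applicable
  S \ del = {ball_in(b4,rmB), robot_in(rmA)}
  ∪ add   = {ball_in(b3,rmA), ball_in(b4,rmB), free(right), robot_in(rmA)}

== RESULT ==
["ball_in(b3,rmA)", "ball_in(b4,rmB)", "free(right)", "robot_in(rmA)"]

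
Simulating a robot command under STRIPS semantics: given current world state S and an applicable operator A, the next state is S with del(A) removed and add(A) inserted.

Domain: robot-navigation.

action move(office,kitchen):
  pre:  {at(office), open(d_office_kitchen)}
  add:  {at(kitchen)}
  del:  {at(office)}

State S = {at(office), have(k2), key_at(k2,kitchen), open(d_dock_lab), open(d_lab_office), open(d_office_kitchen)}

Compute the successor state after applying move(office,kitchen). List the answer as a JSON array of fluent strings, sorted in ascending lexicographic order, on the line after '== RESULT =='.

Compute (S \ del) ∪ add:
  pre ⊆ S: {at(office), open(d_office_kitchen)} ⊆ S  — applicable
  S \ del = {have(k2), key_at(k2,kitchen), open(d_dock_lab), open(d_lab_office), open(d_office_kitchen)}
  ∪ add   = {at(kitchen), have(k2), key_at(k2,kitchen), open(d_dock_lab), open(d_lab_office), open(d_office_kitchen)}

== RESULT ==
["at(kitchen)", "have(k2)", "key_at(k2,kitchen)", "open(d_dock_lab)", "open(d_lab_office)", "open(d_office_kitchen)"]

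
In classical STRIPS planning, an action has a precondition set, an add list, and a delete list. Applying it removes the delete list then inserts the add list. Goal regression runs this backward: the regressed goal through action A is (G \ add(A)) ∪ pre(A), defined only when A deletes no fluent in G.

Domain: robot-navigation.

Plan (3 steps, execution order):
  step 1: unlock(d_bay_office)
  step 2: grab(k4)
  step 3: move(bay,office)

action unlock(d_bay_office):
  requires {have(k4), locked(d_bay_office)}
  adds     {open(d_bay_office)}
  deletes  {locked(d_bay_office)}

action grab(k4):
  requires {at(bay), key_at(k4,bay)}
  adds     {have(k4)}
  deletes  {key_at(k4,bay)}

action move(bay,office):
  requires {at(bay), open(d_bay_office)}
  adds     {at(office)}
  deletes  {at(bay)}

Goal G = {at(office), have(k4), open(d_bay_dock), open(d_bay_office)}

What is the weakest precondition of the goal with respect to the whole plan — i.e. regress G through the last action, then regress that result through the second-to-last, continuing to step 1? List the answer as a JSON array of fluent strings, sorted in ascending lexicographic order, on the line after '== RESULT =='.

Work backward from the goal:
  through step 3 (move(bay,office)): drop {at(office)}, keep {have(k4), open(d_bay_dock), open(d_bay_office)}, require {at(bay), open(d_bay_office)}
    → {at(bay), have(k4), open(d_bay_dock), open(d_bay_office)}
  through step 2 (grab(k4)): drop {have(k4)}, keep {at(bay), open(d_bay_dock), open(d_bay_office)}, require {at(bay), key_at(k4,bay)}
    → {at(bay), key_at(k4,bay), open(d_bay_dock), open(d_bay_office)}
  through step 1 (unlock(d_bay_office)): drop {open(d_bay_office)}, keep {at(bay), key_at(k4,bay), open(d_bay_dock)}, require {have(k4), locked(d_bay_office)}
    → {at(bay), have(k4), key_at(k4,bay), locked(d_bay_office), open(d_bay_dock)}

== RESULT ==
["at(bay)", "have(k4)", "key_at(k4,bay)", "locked(d_bay_office)", "open(d_bay_dock)"]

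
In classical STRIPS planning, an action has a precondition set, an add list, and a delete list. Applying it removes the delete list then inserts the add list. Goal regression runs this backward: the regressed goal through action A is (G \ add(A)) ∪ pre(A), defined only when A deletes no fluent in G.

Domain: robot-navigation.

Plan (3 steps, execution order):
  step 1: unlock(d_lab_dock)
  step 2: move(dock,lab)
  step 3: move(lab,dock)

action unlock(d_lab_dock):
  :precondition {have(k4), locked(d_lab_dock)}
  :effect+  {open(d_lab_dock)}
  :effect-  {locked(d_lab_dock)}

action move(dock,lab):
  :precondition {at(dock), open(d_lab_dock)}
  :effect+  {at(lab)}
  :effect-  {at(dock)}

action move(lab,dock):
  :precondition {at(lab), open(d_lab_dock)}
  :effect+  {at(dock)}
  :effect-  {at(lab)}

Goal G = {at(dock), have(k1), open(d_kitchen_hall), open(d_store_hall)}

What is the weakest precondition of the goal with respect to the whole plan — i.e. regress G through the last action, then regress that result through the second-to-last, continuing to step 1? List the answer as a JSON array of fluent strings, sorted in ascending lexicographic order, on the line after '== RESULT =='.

Regress step by step:
  through step 3 (move(lab,dock)): drop {at(dock)}, keep {have(k1), open(d_kitchen_hall), open(d_store_hall)}, require {at(lab), open(d_lab_dock)}
    → {at(lab), have(k1), open(d_kitchen_hall), open(d_lab_dock), open(d_store_hall)}
  through step 2 (move(dock,lab)): drop {at(lab)}, keep {have(k1), open(d_kitchen_hall), open(d_lab_dock), open(d_store_hall)}, require {at(dock), open(d_lab_dock)}
    → {at(dock), have(k1), open(d_kitchen_hall), open(d_lab_dock), open(d_store_hall)}
  through step 1 (unlock(d_lab_dock)): drop {open(d_lab_dock)}, keep {at(dock), have(k1), open(d_kitchen_hall), open(d_store_hall)}, require {have(k4), locked(d_lab_dock)}
    → {at(dock), have(k1), have(k4), locked(d_lab_dock), open(d_kitchen_hall), open(d_store_hall)}

== RESULT ==
["at(dock)", "have(k1)", "have(k4)", "locked(d_lab_dock)", "open(d_kitchen_hall)", "open(d_store_hall)"]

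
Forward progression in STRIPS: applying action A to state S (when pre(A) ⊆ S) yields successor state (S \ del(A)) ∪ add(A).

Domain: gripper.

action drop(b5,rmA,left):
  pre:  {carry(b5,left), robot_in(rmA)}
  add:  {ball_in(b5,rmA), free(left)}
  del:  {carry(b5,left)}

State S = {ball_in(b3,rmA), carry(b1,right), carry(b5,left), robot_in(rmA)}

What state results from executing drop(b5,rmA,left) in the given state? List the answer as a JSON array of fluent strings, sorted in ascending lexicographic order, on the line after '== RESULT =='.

Progress:
  pre ⊆ S: {carry(b5,left), robot_in(rmA)} ⊆ S  — applicable
  S \ del = {ball_in(b3,rmA), carry(b1,right), robot_in(rmA)}
  ∪ add   = {ball_in(b3,rmA), ball_in(b5,rmA), carry(b1,right), free(left), robot_in(rmA)}

== RESULT ==
["ball_in(b3,rmA)", "ball_in(b5,rmA)", "carry(b1,right)", "free(left)", "robot_in(rmA)"]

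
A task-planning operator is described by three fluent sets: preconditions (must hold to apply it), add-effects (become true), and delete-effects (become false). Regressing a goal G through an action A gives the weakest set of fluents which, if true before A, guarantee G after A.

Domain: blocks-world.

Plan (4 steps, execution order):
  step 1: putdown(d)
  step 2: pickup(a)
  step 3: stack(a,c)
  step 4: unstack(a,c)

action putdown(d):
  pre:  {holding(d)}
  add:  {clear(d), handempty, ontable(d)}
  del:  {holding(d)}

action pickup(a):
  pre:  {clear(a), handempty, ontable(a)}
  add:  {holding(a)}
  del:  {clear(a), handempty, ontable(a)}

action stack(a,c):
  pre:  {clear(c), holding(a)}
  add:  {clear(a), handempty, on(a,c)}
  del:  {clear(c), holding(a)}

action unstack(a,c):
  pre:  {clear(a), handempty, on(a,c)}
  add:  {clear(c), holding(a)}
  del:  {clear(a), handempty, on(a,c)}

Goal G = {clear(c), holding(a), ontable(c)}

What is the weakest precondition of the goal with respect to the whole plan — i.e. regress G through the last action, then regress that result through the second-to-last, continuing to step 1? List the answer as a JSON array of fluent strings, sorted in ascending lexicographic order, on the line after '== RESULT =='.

Regress step by step:
  through step 4 (unstack(a,c)): drop {clear(c), holding(a)}, keep {ontable(c)}, require {clear(a), handempty, on(a,c)}
    → {clear(a), handempty, on(a,c), ontable(c)}
  through step 3 (stack(a,c)): drop {clear(a), handempty, on(a,c)}, keep {ontable(c)}, require {clear(c), holding(a)}
    → {clear(c), holding(a), ontable(c)}
  through step 2 (pickup(a)): drop {holding(a)}, keep {clear(c), ontable(c)}, require {clear(a), handempty, ontable(a)}
    → {clear(a), clear(c), handempty, ontable(a), ontable(c)}
  through step 1 (putdown(d)): drop {handempty}, keep {clear(a), clear(c), ontable(a), ontable(c)}, require {holding(d)}
    → {clear(a), clear(c), holding(d), ontable(a), ontable(c)}

== RESULT ==
["clear(a)", "clear(c)", "holding(d)", "ontable(a)", "ontable(c)"]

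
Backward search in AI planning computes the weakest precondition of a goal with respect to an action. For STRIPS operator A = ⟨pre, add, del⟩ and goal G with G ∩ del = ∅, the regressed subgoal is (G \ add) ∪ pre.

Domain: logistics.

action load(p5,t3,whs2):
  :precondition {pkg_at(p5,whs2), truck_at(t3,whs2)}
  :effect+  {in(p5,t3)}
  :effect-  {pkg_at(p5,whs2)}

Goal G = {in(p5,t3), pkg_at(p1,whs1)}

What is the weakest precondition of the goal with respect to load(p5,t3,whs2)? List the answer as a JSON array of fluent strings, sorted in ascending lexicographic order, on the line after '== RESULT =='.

Compute (G \ add) ∪ pre:
  G ∩ del = {}  (empty — regression defined)
  G \ add = {in(p5,t3), pkg_at(p1,whs1)} \ {in(p5,t3)} = {pkg_at(p1,whs1)}
  ∪ pre   = {pkg_at(p1,whs1)} ∪ {pkg_at(p5,whs2), truck_at(t3,whs2)}
          = {pkg_at(p1,whs1), pkg_at(p5,whs2), truck_at(t3,whs2)}

== RESULT ==
["pkg_at(p1,whs1)", "pkg_at(p5,whs2)", "truck_at(t3,whs2)"]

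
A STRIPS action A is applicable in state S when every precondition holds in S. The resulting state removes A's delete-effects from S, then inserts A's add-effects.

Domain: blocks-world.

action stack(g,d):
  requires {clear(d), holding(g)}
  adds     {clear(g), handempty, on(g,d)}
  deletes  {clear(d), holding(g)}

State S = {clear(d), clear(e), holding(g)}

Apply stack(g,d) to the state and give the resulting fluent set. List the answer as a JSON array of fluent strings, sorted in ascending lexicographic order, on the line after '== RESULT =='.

Progress:
  pre ⊆ S: {clear(d), holding(g)} ⊆ S  — applicable
  S \ del = {clear(e)}
  ∪ add   = {clear(e), clear(g), handempty, on(g,d)}

== RESULT ==
["clear(e)", "clear(g)", "handempty", "on(g,d)"]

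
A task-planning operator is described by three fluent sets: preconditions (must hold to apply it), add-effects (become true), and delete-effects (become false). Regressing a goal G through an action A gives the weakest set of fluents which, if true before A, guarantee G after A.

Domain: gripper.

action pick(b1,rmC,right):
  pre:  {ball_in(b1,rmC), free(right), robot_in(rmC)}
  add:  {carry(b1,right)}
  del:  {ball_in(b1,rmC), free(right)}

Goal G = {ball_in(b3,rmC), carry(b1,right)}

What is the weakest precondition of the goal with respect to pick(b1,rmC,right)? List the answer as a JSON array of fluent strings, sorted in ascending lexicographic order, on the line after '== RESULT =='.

Regress:
  G ∩ del = {}  (empty — regression defined)
  G \ add = {ball_in(b3,rmC), carry(b1,right)} \ {carry(b1,right)} = {ball_in(b3,rmC)}
  ∪ pre   = {ball_in(b3,rmC)} ∪ {ball_in(b1,rmC), free(right), robot_in(rmC)}
          = {ball_in(b1,rmC), ball_in(b3,rmC), free(right), robot_in(rmC)}

== RESULT ==
["ball_in(b1,rmC)", "ball_in(b3,rmC)", "free(right)", "robot_in(rmC)"]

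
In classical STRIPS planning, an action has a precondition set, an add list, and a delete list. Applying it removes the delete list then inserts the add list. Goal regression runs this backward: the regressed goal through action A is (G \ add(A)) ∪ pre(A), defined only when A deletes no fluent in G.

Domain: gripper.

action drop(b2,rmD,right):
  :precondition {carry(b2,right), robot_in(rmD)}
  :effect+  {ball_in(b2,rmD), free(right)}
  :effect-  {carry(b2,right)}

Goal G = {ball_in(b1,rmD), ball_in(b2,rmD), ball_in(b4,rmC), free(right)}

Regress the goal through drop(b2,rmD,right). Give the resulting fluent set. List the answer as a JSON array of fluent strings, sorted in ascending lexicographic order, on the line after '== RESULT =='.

Regress:
  G ∩ del = {}  (empty — regression defined)
  G \ add = {ball_in(b1,rmD), ball_in(b2,rmD), ball_in(b4,rmC), free(right)} \ {ball_in(b2,rmD), free(right)} = {ball_in(b1,rmD), ball_in(b4,rmC)}
  ∪ pre   = {ball_in(b1,rmD), ball_in(b4,rmC)} ∪ {carry(b2,right), robot_in(rmD)}
          = {ball_in(b1,rmD), ball_in(b4,rmC), carry(b2,right), robot_in(rmD)}

== RESULT ==
["ball_in(b1,rmD)", "ball_in(b4,rmC)", "carry(b2,right)", "robot_in(rmD)"]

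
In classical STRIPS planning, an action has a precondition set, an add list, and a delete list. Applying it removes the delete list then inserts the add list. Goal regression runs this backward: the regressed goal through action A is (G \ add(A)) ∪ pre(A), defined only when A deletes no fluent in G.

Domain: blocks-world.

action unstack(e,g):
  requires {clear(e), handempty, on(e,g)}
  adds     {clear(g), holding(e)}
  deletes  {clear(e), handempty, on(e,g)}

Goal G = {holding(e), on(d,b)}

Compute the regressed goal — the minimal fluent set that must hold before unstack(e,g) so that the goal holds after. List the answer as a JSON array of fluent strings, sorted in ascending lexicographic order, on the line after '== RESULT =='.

Compute (G \ add) ∪ pre:
  G ∩ del = {}  (empty — regression defined)
  G \ add = {holding(e), on(d,b)} \ {clear(g), holding(e)} = {on(d,b)}
  ∪ pre   = {on(d,b)} ∪ {clear(e), handempty, on(e,g)}
          = {clear(e), handempty, on(d,b), on(e,g)}

== RESULT ==
["clear(e)", "handempty", "on(d,b)", "on(e,g)"]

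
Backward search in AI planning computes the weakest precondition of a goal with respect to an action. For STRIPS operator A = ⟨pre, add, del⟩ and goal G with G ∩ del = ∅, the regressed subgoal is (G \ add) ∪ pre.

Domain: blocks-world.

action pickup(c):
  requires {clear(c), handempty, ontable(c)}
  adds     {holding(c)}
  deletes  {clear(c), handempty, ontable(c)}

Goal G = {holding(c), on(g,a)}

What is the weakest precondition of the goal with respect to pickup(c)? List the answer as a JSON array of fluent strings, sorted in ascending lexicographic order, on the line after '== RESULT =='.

Regress:
  G ∩ del = {}  (empty — regression defined)
  G \ add = {holding(c), on(g,a)} \ {holding(c)} = {on(g,a)}
  ∪ pre   = {on(g,a)} ∪ {clear(c), handempty, ontable(c)}
          = {clear(c), handempty, on(g,a), ontable(c)}

== RESULT ==
["clear(c)", "handempty", "on(g,a)", "ontable(c)"]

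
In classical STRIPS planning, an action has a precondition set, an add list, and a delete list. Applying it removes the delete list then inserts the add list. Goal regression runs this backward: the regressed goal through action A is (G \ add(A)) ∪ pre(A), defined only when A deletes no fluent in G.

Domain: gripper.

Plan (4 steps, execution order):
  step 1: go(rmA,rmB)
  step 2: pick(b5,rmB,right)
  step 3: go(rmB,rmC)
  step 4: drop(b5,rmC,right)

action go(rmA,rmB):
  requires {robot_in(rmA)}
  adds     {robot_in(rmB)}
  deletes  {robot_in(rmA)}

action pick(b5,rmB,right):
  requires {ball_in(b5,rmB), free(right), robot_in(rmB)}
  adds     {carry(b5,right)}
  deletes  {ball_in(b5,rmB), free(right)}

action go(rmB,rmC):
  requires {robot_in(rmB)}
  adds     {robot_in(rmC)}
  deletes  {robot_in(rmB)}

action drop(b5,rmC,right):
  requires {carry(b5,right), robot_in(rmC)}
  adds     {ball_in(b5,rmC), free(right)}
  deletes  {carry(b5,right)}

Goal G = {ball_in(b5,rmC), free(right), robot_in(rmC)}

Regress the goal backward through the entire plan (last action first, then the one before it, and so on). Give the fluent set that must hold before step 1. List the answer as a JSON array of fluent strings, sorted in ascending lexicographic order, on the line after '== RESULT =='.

Regress step by step:
  through step 4 (drop(b5,rmC,right)): drop {ball_in(b5,rmC), free(right)}, keep {robot_in(rmC)}, require {carry(b5,right), robot_in(rmC)}
    → {carry(b5,right), robot_in(rmC)}
  through step 3 (go(rmB,rmC)): drop {robot_in(rmC)}, keep {carry(b5,right)}, require {robot_in(rmB)}
    → {carry(b5,right), robot_in(rmB)}
  through step 2 (pick(b5,rmB,right)): drop {carry(b5,right)}, keep {robot_in(rmB)}, require {ball_in(b5,rmB), free(right), robot_in(rmB)}
    → {ball_in(b5,rmB), free(right), robot_in(rmB)}
  through step 1 (go(rmA,rmB)): drop {robot_in(rmB)}, keep {ball_in(b5,rmB), free(right)}, require {robot_in(rmA)}
    → {ball_in(b5,rmB), free(right), robot_in(rmA)}

== RESULT ==
["ball_in(b5,rmB)", "free(right)", "robot_in(rmA)"]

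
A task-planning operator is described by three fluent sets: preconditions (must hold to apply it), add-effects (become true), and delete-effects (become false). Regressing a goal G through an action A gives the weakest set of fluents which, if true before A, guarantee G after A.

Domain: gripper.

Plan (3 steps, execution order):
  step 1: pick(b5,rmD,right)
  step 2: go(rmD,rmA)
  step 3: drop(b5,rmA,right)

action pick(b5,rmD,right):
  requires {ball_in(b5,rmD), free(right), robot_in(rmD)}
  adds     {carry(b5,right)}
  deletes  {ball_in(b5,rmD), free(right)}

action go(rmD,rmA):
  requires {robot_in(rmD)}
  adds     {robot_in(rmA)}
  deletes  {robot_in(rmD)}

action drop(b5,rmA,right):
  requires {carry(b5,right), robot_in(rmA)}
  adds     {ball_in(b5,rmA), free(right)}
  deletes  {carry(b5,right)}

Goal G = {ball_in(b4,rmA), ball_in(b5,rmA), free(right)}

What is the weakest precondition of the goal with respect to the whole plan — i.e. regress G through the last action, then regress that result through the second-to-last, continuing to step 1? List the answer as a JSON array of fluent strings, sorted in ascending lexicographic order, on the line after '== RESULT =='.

Work backward from the goal:
  through step 3 (drop(b5,rmA,right)): drop {ball_in(b5,rmA), free(right)}, keep {ball_in(b4,rmA)}, require {carry(b5,right), robot_in(rmA)}
    → {ball_in(b4,rmA), carry(b5,right), robot_in(rmA)}
  through step 2 (go(rmD,rmA)): drop {robot_in(rmA)}, keep {ball_in(b4,rmA), carry(b5,right)}, require {robot_in(rmD)}
    → {ball_in(b4,rmA), carry(b5,right), robot_in(rmD)}
  through step 1 (pick(b5,rmD,right)): drop {carry(b5,right)}, keep {ball_in(b4,rmA), robot_in(rmD)}, require {ball_in(b5,rmD), free(right), robot_in(rmD)}
    → {ball_in(b4,rmA), ball_in(b5,rmD), free(right), robot_in(rmD)}

== RESULT ==
["ball_in(b4,rmA)", "ball_in(b5,rmD)", "free(right)", "robot_in(rmD)"]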